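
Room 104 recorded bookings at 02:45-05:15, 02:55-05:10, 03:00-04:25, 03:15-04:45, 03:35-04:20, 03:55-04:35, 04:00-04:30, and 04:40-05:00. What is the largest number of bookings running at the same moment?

Sweep endpoints in order; track running count of active intervals.
Peak of 7 reached at 04:00.

7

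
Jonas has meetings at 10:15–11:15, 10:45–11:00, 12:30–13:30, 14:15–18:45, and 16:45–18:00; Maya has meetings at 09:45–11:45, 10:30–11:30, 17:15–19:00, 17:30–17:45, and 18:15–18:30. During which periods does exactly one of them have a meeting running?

09:45-10:15, 11:15-11:45, 12:30-13:30, 14:15-17:15, 18:45-19:00

A, merged: 10:15-11:15, 12:30-13:30, 14:15-18:45.
B, merged: 09:45-11:45, 17:15-19:00.
A but not B: 12:30-13:30, 14:15-17:15.
B but not A: 09:45-10:15, 11:15-11:45, 18:45-19:00.
Combining gives A △ B.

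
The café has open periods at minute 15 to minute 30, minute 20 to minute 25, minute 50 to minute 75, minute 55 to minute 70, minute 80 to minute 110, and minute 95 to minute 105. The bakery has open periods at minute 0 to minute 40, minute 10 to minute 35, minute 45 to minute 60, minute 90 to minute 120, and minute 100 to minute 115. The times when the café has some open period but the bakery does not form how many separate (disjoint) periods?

2

Merge the first list: minute 15 to minute 30, minute 50 to minute 75, minute 80 to minute 110.
Merge the second list: minute 0 to minute 40, minute 45 to minute 60, minute 90 to minute 120.
A \ B = minute 60 to minute 75, minute 80 to minute 90.
That is 2 disjoint pieces.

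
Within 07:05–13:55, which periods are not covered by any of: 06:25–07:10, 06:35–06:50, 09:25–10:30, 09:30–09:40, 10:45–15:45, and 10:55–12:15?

07:10-09:25, 10:30-10:45

The merged coverage is 06:25-07:10, 09:25-10:30, 10:45-15:45.
Uncovered inside 07:05-13:55: 07:10-09:25, 10:30-10:45.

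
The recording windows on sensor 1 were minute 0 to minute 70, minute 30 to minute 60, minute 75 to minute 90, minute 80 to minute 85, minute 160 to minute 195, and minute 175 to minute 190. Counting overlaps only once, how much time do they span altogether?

120 minutes

Merged: minute 0 to minute 70, minute 75 to minute 90, minute 160 to minute 195.
Lengths: 70 minutes + 15 minutes + 35 minutes = 120 minutes.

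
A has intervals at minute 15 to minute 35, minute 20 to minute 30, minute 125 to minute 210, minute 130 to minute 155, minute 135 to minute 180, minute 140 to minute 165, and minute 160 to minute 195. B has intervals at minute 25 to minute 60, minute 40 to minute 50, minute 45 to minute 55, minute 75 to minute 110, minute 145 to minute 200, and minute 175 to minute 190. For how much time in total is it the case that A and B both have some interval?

65 minutes

A, merged: minute 15 to minute 35, minute 125 to minute 210.
B, merged: minute 25 to minute 60, minute 75 to minute 110, minute 145 to minute 200.
A ∩ B = minute 25 to minute 35, minute 145 to minute 200.
Total: 10 minutes + 55 minutes = 65 minutes.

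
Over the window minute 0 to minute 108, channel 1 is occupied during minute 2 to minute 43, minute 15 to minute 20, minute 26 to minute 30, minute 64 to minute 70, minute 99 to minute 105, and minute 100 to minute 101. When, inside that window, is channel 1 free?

The merged coverage is minute 2 to minute 43, minute 64 to minute 70, minute 99 to minute 105.
Uncovered inside minute 0 to minute 108: minute 0 to minute 2, minute 43 to minute 64, minute 70 to minute 99, minute 105 to minute 108.

minute 0 to minute 2, minute 43 to minute 64, minute 70 to minute 99, minute 105 to minute 108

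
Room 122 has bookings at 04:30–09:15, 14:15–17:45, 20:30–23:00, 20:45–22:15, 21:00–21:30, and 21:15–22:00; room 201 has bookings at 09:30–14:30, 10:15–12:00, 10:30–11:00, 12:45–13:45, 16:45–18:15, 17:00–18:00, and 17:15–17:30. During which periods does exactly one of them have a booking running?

Merge the first list: 04:30–09:15, 14:15–17:45, 20:30–23:00.
Merge the second list: 09:30–14:30, 16:45–18:15.
Only in the first: 04:30–09:15, 14:30–16:45, 20:30–23:00.
Only in the second: 09:30–14:15, 17:45–18:15.
Together these are the periods covered by exactly one.

04:30–09:15, 09:30–14:15, 14:30–16:45, 17:45–18:15, 20:30–23:00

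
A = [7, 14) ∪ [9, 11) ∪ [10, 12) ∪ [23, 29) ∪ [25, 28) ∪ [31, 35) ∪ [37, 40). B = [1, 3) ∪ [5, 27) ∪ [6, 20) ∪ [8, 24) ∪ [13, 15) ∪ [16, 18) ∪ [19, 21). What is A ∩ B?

[7, 14) ∪ [23, 27)

Merge the first list: [7, 14), [23, 29), [31, 35), [37, 40).
Merge the second list: [1, 3), [5, 27).
[7, 14) ∩ B → [7, 14).
[23, 29) ∩ B → [23, 27).
[31, 35) meets no B interval.
[37, 40) meets no B interval.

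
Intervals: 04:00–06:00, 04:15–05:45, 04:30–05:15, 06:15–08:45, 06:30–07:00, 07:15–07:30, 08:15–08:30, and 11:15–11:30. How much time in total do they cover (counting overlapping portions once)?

Merged: 04:00–06:00, 06:15–08:45, 11:15–11:30.
Lengths: 2 h + 2 h 30 min + 15 min = 4 h 45 min.

4 h 45 min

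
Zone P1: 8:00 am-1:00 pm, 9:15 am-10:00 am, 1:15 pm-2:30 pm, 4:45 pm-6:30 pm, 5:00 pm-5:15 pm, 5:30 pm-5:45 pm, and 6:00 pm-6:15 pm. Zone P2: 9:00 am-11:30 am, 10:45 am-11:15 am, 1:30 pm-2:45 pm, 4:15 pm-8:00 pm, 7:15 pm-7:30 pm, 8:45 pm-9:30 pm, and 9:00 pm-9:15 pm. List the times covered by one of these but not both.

8:00 am–9:00 am, 11:30 am–1:00 pm, 1:15 pm–1:30 pm, 2:30 pm–2:45 pm, 4:15 pm–4:45 pm, 6:30 pm–8:00 pm, 8:45 pm–9:30 pm

First set merges to 8:00 am–1:00 pm, 1:15 pm–2:30 pm, 4:45 pm–6:30 pm.
Second set merges to 9:00 am–11:30 am, 1:30 pm–2:45 pm, 4:15 pm–8:00 pm, 8:45 pm–9:30 pm.
A \ B = 8:00 am–9:00 am, 11:30 am–1:00 pm, 1:15 pm–1:30 pm.
B \ A = 2:30 pm–2:45 pm, 4:15 pm–4:45 pm, 6:30 pm–8:00 pm, 8:45 pm–9:30 pm.
Union of the two gives the symmetric difference.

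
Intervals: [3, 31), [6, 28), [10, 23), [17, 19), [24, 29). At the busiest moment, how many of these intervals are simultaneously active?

Walk the sorted start/end points keeping a running depth.
The depth first hits 4 at 17.

4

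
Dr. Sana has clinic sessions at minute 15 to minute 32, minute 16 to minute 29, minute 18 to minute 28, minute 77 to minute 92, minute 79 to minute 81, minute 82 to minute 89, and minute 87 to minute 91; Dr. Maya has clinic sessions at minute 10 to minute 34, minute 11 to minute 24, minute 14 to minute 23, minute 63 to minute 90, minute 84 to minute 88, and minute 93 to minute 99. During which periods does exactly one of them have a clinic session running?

minute 10 to minute 15, minute 32 to minute 34, minute 63 to minute 77, minute 90 to minute 92, minute 93 to minute 99

Merge the first list: minute 15 to minute 32, minute 77 to minute 92.
Merge the second list: minute 10 to minute 34, minute 63 to minute 90, minute 93 to minute 99.
A \ B = minute 90 to minute 92.
B \ A = minute 10 to minute 15, minute 32 to minute 34, minute 63 to minute 77, minute 93 to minute 99.
Union of the two gives the symmetric difference.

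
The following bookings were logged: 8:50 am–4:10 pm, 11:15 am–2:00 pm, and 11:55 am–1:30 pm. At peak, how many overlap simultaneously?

At 11:55 am, 3 of the intervals are simultaneously active.
No point has more.

3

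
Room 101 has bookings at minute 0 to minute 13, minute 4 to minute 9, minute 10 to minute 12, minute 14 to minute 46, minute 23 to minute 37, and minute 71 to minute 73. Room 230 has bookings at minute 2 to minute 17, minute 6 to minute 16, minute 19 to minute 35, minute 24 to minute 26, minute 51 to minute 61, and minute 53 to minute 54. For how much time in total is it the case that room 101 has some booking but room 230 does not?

17 minutes

Merge the first list: minute 0 to minute 13, minute 14 to minute 46, minute 71 to minute 73.
Merge the second list: minute 2 to minute 17, minute 19 to minute 35, minute 51 to minute 61.
A \ B = minute 0 to minute 2, minute 17 to minute 19, minute 35 to minute 46, minute 71 to minute 73.
Total: 2 minutes + 2 minutes + 11 minutes + 2 minutes = 17 minutes.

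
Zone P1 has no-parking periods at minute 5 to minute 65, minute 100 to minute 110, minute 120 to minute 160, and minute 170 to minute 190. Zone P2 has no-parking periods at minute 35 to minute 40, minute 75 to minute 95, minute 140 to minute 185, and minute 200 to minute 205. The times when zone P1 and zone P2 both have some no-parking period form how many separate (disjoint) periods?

A ∩ B = minute 35 to minute 40, minute 140 to minute 160, minute 170 to minute 185.
That is 3 disjoint pieces.

3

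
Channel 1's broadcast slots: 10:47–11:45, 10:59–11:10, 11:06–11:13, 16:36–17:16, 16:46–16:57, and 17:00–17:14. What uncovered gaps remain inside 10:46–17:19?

After merging, the occupied span is 10:47-11:45, 16:36-17:16.
Complement within 10:46-17:19: 10:46-10:47, 11:45-16:36, 17:16-17:19.

10:46-10:47, 11:45-16:36, 17:16-17:19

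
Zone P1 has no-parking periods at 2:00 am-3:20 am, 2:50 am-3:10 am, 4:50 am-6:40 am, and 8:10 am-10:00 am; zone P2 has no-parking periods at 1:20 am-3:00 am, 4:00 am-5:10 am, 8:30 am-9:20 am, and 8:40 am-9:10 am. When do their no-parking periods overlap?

Merge the first list: 2:00 am–3:20 am, 4:50 am–6:40 am, 8:10 am–10:00 am.
Merge the second list: 1:20 am–3:00 am, 4:00 am–5:10 am, 8:30 am–9:20 am.
2:00 am–3:20 am overlaps B on 2:00 am–3:00 am.
4:50 am–6:40 am overlaps B on 4:50 am–5:10 am.
8:10 am–10:00 am overlaps B on 8:30 am–9:20 am.

2:00 am–3:00 am, 4:50 am–5:10 am, 8:30 am–9:20 am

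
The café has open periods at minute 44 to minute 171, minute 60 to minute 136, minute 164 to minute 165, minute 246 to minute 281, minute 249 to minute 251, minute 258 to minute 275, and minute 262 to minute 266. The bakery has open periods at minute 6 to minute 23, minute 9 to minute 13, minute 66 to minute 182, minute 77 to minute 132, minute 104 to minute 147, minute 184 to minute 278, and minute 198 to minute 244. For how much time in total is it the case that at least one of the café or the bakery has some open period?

Merge the first list: minute 44 to minute 171, minute 246 to minute 281.
Merge the second list: minute 6 to minute 23, minute 66 to minute 182, minute 184 to minute 278.
A ∪ B = minute 6 to minute 23, minute 44 to minute 182, minute 184 to minute 281.
Total: 17 minutes + 138 minutes + 97 minutes = 252 minutes.

252 minutes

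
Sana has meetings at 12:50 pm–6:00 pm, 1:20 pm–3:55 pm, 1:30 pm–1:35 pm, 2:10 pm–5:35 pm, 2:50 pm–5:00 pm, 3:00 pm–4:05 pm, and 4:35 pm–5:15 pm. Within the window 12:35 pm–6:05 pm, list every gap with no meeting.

12:35 pm–12:50 pm, 6:00 pm–6:05 pm

The merged coverage is 12:50 pm–6:00 pm.
Gaps within 12:35 pm–6:05 pm: 12:35 pm–12:50 pm, 6:00 pm–6:05 pm.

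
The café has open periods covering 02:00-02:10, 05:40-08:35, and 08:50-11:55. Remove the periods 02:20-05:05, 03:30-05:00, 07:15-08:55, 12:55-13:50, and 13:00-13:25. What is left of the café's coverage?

02:00-02:10, 05:40-07:15, 08:55-11:55

Second set merges to 02:20-05:05, 07:15-08:55, 12:55-13:50.
02:00-02:10: nothing removed.
05:40-08:35 \ B = 05:40-07:15.
08:50-11:55 \ B = 08:55-11:55.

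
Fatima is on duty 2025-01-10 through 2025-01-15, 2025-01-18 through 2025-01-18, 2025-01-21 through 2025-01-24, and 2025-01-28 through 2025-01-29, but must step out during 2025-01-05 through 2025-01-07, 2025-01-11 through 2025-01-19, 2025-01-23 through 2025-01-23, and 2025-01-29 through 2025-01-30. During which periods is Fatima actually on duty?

2025-01-10 through 2025-01-10, 2025-01-21 through 2025-01-22, 2025-01-24 through 2025-01-24, 2025-01-28 through 2025-01-28

2025-01-10 through 2025-01-15 \ B = 2025-01-10 through 2025-01-10.
2025-01-18 through 2025-01-18: entirely removed.
2025-01-21 through 2025-01-24 \ B = 2025-01-21 through 2025-01-22, 2025-01-24 through 2025-01-24.
2025-01-28 through 2025-01-29 \ B = 2025-01-28 through 2025-01-28.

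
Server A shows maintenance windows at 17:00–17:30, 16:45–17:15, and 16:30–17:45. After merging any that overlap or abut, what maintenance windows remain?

Sort by start: 16:30-17:45, 16:45-17:15, 17:00-17:30.
16:45-17:15 overlaps/touches 16:30-17:45 → extend to 16:30-17:45.
17:00-17:30 overlaps/touches 16:30-17:45 → extend to 16:30-17:45.

16:30-17:45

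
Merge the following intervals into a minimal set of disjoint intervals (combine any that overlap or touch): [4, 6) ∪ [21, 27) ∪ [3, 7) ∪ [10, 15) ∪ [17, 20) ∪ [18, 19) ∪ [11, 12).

Sort by start: [3, 7), [4, 6), [10, 15), [11, 12), [17, 20), [18, 19), [21, 27).
[4, 6) overlaps/touches [3, 7) → extend to [3, 7).
[10, 15) is disjoint → start new block.
[11, 12) overlaps/touches [10, 15) → extend to [10, 15).
[17, 20) is disjoint → start new block.
[18, 19) overlaps/touches [17, 20) → extend to [17, 20).
[21, 27) is disjoint → start new block.

[3, 7) ∪ [10, 15) ∪ [17, 20) ∪ [21, 27)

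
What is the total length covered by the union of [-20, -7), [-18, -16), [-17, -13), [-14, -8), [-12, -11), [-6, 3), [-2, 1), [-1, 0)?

Merged: [-20, -7), [-6, 3).
Lengths: 13 + 9 = 22.

22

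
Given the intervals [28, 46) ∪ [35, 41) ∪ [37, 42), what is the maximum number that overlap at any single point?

3

Sweep endpoints in order; track running count of active intervals.
Peak of 3 reached at 37.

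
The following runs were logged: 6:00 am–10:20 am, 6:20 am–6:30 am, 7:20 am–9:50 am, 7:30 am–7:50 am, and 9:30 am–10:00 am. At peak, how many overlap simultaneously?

3

Sweep endpoints in order; track running count of active intervals.
Peak of 3 reached at 7:30 am.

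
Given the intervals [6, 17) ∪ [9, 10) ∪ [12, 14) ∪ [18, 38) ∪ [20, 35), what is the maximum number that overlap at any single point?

2

Walk the sorted start/end points keeping a running depth.
The depth first hits 2 at 9.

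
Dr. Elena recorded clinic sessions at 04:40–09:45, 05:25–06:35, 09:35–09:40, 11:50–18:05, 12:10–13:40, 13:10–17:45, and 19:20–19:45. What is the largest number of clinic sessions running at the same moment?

At 13:10, 3 of the intervals are simultaneously active.
No point has more.

3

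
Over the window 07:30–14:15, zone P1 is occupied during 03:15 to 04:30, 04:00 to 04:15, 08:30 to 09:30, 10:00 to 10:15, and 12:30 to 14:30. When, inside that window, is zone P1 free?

07:30–08:30, 09:30–10:00, 10:15–12:30

Covered (merged): 03:15–04:30, 08:30–09:30, 10:00–10:15, 12:30–14:30.
Gaps within 07:30–14:15: 07:30–08:30, 09:30–10:00, 10:15–12:30.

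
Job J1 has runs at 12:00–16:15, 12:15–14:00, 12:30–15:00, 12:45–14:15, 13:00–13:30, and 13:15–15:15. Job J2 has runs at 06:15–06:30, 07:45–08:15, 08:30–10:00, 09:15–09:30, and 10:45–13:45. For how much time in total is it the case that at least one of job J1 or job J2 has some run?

7 h 45 min

First set merges to 12:00–16:15.
Second set merges to 06:15–06:30, 07:45–08:15, 08:30–10:00, 10:45–13:45.
A ∪ B = 06:15–06:30, 07:45–08:15, 08:30–10:00, 10:45–16:15.
Total: 15 min + 30 min + 1 h 30 min + 5 h 30 min = 7 h 45 min.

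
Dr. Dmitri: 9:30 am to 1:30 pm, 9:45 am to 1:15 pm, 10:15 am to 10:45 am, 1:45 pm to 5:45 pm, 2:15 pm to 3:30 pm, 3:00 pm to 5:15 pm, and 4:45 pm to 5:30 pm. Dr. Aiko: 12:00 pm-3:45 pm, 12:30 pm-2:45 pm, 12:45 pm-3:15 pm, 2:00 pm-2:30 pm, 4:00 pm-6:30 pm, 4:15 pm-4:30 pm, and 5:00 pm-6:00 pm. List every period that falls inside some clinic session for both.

Merge the first list: 9:30 am-1:30 pm, 1:45 pm-5:45 pm.
Merge the second list: 12:00 pm-3:45 pm, 4:00 pm-6:30 pm.
9:30 am-1:30 pm meets the second set on 12:00 pm-1:30 pm.
1:45 pm-5:45 pm meets the second set on 1:45 pm-3:45 pm, 4:00 pm-5:45 pm.

12:00 pm-1:30 pm, 1:45 pm-3:45 pm, 4:00 pm-5:45 pm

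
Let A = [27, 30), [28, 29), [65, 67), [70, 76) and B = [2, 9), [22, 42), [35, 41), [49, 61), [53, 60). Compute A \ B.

First set merges to [27, 30), [65, 67), [70, 76).
Second set merges to [2, 9), [22, 42), [49, 61).
[27, 30): fully covered by B → removed.
[65, 67): no B overlap → unchanged.
[70, 76): no B overlap → unchanged.

[65, 67) ∪ [70, 76)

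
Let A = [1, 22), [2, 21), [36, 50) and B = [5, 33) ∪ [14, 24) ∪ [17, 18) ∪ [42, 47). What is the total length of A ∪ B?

46

A, merged: [1, 22), [36, 50).
B, merged: [5, 33), [42, 47).
A ∪ B = [1, 33), [36, 50).
Total: 32 + 14 = 46.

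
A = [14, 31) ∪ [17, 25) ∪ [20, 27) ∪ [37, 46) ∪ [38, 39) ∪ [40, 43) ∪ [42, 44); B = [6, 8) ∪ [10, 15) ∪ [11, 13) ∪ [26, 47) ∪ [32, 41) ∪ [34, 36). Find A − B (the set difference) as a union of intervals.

[15, 26)

A, merged: [14, 31), [37, 46).
B, merged: [6, 8), [10, 15), [26, 47).
[14, 31) with B removed leaves [15, 26).
[37, 46) lies entirely inside B → drops out.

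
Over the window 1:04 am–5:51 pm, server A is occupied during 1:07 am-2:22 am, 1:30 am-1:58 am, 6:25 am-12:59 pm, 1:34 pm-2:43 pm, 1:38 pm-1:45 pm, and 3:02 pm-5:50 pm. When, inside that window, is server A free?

The merged coverage is 1:07 am–2:22 am, 6:25 am–12:59 pm, 1:34 pm–2:43 pm, 3:02 pm–5:50 pm.
Gaps within 1:04 am–5:51 pm: 1:04 am–1:07 am, 2:22 am–6:25 am, 12:59 pm–1:34 pm, 2:43 pm–3:02 pm, 5:50 pm–5:51 pm.

1:04 am–1:07 am, 2:22 am–6:25 am, 12:59 pm–1:34 pm, 2:43 pm–3:02 pm, 5:50 pm–5:51 pm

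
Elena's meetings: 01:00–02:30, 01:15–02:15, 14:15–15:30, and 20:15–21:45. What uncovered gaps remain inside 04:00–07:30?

Covered (merged): 01:00–02:30, 14:15–15:30, 20:15–21:45.
Uncovered inside 04:00–07:30: 04:00–07:30.

04:00–07:30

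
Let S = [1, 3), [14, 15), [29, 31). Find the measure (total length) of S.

Merged: [1, 3), [14, 15), [29, 31).
Lengths: 2 + 1 + 2 = 5.

5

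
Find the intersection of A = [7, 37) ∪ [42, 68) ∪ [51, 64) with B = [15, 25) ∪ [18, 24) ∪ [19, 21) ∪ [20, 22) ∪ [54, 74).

[15, 25) ∪ [54, 68)

A, merged: [7, 37), [42, 68).
B, merged: [15, 25), [54, 74).
[7, 37) ∩ B → [15, 25).
[42, 68) ∩ B → [54, 68).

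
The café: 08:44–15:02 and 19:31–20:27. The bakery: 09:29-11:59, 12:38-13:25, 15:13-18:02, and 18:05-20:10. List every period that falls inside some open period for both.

09:29-11:59, 12:38-13:25, 19:31-20:10

08:44-15:02 ∩ B → 09:29-11:59, 12:38-13:25.
19:31-20:27 ∩ B → 19:31-20:10.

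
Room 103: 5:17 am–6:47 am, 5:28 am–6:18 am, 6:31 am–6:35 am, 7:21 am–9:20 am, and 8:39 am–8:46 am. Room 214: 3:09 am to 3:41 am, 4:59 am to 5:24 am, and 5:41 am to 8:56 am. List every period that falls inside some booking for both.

A, merged: 5:17 am–6:47 am, 7:21 am–9:20 am.
5:17 am–6:47 am ∩ B → 5:17 am–5:24 am, 5:41 am–6:47 am.
7:21 am–9:20 am ∩ B → 7:21 am–8:56 am.

5:17 am–5:24 am, 5:41 am–6:47 am, 7:21 am–8:56 am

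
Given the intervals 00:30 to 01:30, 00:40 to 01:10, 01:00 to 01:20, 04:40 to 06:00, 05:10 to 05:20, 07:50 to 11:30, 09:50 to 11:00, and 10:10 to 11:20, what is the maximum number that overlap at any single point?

3

Sweep endpoints in order; track running count of active intervals.
Peak of 3 reached at 01:00.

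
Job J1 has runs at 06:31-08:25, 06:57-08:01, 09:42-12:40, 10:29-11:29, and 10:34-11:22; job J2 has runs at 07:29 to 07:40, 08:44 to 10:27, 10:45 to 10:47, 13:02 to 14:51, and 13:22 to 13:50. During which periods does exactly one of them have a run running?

06:31–07:29, 07:40–08:25, 08:44–09:42, 10:27–10:45, 10:47–12:40, 13:02–14:51

Merge the first list: 06:31–08:25, 09:42–12:40.
Merge the second list: 07:29–07:40, 08:44–10:27, 10:45–10:47, 13:02–14:51.
A \ B = 06:31–07:29, 07:40–08:25, 10:27–10:45, 10:47–12:40.
B \ A = 08:44–09:42, 13:02–14:51.
Union of the two gives the symmetric difference.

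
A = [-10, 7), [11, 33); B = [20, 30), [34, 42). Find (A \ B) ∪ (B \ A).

[-10, 7) ∪ [11, 20) ∪ [30, 33) ∪ [34, 42)

A but not B: [-10, 7), [11, 20), [30, 33).
B but not A: [34, 42).
Combining gives A △ B.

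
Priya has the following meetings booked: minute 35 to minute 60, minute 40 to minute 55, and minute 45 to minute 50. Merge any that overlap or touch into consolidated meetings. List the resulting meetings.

minute 35 to minute 60

minute 40 to minute 55 overlaps/touches minute 35 to minute 60 → extend to minute 35 to minute 60.
minute 45 to minute 50 overlaps/touches minute 35 to minute 60 → extend to minute 35 to minute 60.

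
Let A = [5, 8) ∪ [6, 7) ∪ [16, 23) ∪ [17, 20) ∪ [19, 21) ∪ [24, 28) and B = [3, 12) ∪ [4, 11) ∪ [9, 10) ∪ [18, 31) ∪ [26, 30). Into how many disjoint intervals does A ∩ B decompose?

First set merges to [5, 8), [16, 23), [24, 28).
Second set merges to [3, 12), [18, 31).
A ∩ B = [5, 8), [18, 23), [24, 28).
That is 3 disjoint pieces.

3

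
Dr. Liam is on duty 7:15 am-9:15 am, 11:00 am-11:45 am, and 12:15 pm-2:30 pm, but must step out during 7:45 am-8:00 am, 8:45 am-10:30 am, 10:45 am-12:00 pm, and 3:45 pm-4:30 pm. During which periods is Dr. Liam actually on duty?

7:15 am-7:45 am, 8:00 am-8:45 am, 12:15 pm-2:30 pm

7:15 am-9:15 am minus B → 7:15 am-7:45 am, 8:00 am-8:45 am.
11:00 am-11:45 am: fully covered by B → removed.
12:15 pm-2:30 pm: no B overlap → unchanged.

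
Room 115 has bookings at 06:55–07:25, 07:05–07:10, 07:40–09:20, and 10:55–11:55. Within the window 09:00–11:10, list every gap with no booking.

09:20–10:55

After merging, the occupied span is 06:55–07:25, 07:40–09:20, 10:55–11:55.
Uncovered inside 09:00–11:10: 09:20–10:55.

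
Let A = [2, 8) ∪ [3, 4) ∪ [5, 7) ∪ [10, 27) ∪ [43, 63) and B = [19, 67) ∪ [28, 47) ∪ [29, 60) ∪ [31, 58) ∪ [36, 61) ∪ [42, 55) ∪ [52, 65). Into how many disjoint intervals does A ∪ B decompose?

2

A, merged: [2, 8), [10, 27), [43, 63).
B, merged: [19, 67).
A ∪ B = [2, 8), [10, 67).
That is 2 disjoint pieces.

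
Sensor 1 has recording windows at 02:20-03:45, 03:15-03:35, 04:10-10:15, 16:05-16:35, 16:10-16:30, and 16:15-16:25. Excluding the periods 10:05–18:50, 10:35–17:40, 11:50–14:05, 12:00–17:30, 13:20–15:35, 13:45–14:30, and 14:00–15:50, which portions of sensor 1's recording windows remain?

First set merges to 02:20-03:45, 04:10-10:15, 16:05-16:35.
Second set merges to 10:05-18:50.
02:20-03:45 is untouched.
04:10-10:15 with B removed leaves 04:10-10:05.
16:05-16:35 lies entirely inside B → drops out.

02:20-03:45, 04:10-10:05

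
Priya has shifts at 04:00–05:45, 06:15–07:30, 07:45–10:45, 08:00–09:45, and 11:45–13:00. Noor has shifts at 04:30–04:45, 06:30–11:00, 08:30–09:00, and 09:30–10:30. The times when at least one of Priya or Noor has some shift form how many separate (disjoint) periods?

First set merges to 04:00-05:45, 06:15-07:30, 07:45-10:45, 11:45-13:00.
Second set merges to 04:30-04:45, 06:30-11:00.
A ∪ B = 04:00-05:45, 06:15-11:00, 11:45-13:00.
That is 3 disjoint pieces.

3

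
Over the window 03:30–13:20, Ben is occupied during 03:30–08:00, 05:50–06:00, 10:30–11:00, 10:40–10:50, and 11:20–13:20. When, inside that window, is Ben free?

08:00-10:30, 11:00-11:20

After merging, the occupied span is 03:30-08:00, 10:30-11:00, 11:20-13:20.
Complement within 03:30-13:20: 08:00-10:30, 11:00-11:20.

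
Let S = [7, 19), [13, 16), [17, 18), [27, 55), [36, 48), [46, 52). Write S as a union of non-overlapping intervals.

[13, 16) overlaps/touches [7, 19) → extend to [7, 19).
[17, 18) overlaps/touches [7, 19) → extend to [7, 19).
[27, 55) is disjoint → start new block.
[36, 48) overlaps/touches [27, 55) → extend to [27, 55).
[46, 52) overlaps/touches [27, 55) → extend to [27, 55).

[7, 19) ∪ [27, 55)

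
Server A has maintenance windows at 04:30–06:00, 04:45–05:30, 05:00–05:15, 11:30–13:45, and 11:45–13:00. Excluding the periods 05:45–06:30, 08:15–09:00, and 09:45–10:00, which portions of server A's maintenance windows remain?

04:30-05:45, 11:30-13:45

A, merged: 04:30-06:00, 11:30-13:45.
04:30-06:00 \ B = 04:30-05:45.
11:30-13:45: nothing removed.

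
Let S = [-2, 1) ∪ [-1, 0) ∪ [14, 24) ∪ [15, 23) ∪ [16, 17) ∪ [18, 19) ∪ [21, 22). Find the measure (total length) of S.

Merged: [-2, 1), [14, 24).
Lengths: 3 + 10 = 13.

13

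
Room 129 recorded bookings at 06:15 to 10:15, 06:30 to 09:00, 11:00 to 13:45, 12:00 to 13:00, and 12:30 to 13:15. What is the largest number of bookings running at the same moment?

3

Walk the sorted start/end points keeping a running depth.
The depth first hits 3 at 12:30.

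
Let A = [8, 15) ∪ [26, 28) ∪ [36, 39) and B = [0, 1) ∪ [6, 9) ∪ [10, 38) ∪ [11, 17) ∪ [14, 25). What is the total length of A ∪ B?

34

Merge the second list: [0, 1), [6, 9), [10, 38).
A ∪ B = [0, 1), [6, 39).
Total: 1 + 33 = 34.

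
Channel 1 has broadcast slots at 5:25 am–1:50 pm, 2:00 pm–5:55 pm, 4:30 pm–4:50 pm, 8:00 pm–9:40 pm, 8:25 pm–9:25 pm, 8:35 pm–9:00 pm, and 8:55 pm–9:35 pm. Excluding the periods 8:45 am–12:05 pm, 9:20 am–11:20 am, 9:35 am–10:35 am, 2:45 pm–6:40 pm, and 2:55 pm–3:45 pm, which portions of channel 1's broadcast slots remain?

Merge the first list: 5:25 am–1:50 pm, 2:00 pm–5:55 pm, 8:00 pm–9:40 pm.
Merge the second list: 8:45 am–12:05 pm, 2:45 pm–6:40 pm.
5:25 am–1:50 pm \ B = 5:25 am–8:45 am, 12:05 pm–1:50 pm.
2:00 pm–5:55 pm \ B = 2:00 pm–2:45 pm.
8:00 pm–9:40 pm: nothing removed.

5:25 am–8:45 am, 12:05 pm–1:50 pm, 2:00 pm–2:45 pm, 8:00 pm–9:40 pm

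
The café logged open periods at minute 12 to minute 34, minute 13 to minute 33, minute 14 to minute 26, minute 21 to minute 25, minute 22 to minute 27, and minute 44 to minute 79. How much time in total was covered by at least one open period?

Merged: minute 12 to minute 34, minute 44 to minute 79.
Lengths: 22 minutes + 35 minutes = 57 minutes.

57 minutes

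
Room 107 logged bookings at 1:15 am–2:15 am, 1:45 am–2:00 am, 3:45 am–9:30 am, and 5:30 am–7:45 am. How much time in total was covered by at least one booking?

6 h 45 min

Merged: 1:15 am–2:15 am, 3:45 am–9:30 am.
Lengths: 1 h + 5 h 45 min = 6 h 45 min.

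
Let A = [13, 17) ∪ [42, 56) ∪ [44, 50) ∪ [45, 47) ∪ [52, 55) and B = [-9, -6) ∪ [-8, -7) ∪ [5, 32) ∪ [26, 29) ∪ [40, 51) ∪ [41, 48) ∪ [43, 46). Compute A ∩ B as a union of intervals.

[13, 17) ∪ [42, 51)

A, merged: [13, 17), [42, 56).
B, merged: [-9, -6), [5, 32), [40, 51).
[13, 17) meets the second set on [13, 17).
[42, 56) meets the second set on [42, 51).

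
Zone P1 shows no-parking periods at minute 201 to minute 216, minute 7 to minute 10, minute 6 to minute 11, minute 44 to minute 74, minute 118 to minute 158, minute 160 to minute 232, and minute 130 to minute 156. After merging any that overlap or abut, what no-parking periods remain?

minute 6 to minute 11, minute 44 to minute 74, minute 118 to minute 158, minute 160 to minute 232

Sort by start: minute 6 to minute 11, minute 7 to minute 10, minute 44 to minute 74, minute 118 to minute 158, minute 130 to minute 156, minute 160 to minute 232, minute 201 to minute 216.
minute 7 to minute 10 overlaps/touches minute 6 to minute 11 → extend to minute 6 to minute 11.
minute 44 to minute 74 is disjoint → start new block.
minute 118 to minute 158 is disjoint → start new block.
minute 130 to minute 156 overlaps/touches minute 118 to minute 158 → extend to minute 118 to minute 158.
minute 160 to minute 232 is disjoint → start new block.
minute 201 to minute 216 overlaps/touches minute 160 to minute 232 → extend to minute 160 to minute 232.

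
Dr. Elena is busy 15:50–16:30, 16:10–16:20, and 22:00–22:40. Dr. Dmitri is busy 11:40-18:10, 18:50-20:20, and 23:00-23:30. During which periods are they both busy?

15:50-16:30

A, merged: 15:50-16:30, 22:00-22:40.
15:50-16:30 meets the second set on 15:50-16:30.
22:00-22:40: no overlap with the second set.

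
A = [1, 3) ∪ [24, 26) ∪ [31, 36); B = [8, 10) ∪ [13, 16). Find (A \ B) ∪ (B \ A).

[1, 3) ∪ [8, 10) ∪ [13, 16) ∪ [24, 26) ∪ [31, 36)

A but not B: [1, 3), [24, 26), [31, 36).
B but not A: [8, 10), [13, 16).
Combining gives A △ B.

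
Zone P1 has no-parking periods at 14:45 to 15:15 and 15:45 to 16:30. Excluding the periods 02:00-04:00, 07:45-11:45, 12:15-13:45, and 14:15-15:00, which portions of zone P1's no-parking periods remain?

15:00–15:15, 15:45–16:30

14:45–15:15 minus B → 15:00–15:15.
15:45–16:30: no B overlap → unchanged.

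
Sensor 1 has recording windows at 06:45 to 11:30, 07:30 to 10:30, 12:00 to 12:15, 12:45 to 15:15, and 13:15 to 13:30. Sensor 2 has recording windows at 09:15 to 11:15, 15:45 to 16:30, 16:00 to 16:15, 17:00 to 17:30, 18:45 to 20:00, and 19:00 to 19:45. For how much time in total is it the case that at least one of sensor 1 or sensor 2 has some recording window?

10 h

Merge the first list: 06:45–11:30, 12:00–12:15, 12:45–15:15.
Merge the second list: 09:15–11:15, 15:45–16:30, 17:00–17:30, 18:45–20:00.
A ∪ B = 06:45–11:30, 12:00–12:15, 12:45–15:15, 15:45–16:30, 17:00–17:30, 18:45–20:00.
Total: 4 h 45 min + 15 min + 2 h 30 min + 45 min + 30 min + 1 h 15 min = 10 h.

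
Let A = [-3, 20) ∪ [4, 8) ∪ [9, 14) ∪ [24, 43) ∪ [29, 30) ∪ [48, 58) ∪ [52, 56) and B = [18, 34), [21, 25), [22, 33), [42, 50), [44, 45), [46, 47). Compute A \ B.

A, merged: [-3, 20), [24, 43), [48, 58).
B, merged: [18, 34), [42, 50).
[-3, 20) minus B → [-3, 18).
[24, 43) minus B → [34, 42).
[48, 58) minus B → [50, 58).

[-3, 18) ∪ [34, 42) ∪ [50, 58)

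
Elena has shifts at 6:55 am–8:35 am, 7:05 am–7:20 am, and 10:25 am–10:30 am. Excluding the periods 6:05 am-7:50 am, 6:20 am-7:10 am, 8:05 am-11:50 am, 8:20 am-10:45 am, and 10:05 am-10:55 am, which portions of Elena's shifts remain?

Merge the first list: 6:55 am–8:35 am, 10:25 am–10:30 am.
Merge the second list: 6:05 am–7:50 am, 8:05 am–11:50 am.
6:55 am–8:35 am with B removed leaves 7:50 am–8:05 am.
10:25 am–10:30 am lies entirely inside B → drops out.

7:50 am–8:05 am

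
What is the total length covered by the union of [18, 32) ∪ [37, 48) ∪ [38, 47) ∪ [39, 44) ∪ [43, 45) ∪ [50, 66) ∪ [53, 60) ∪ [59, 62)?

Merged: [18, 32), [37, 48), [50, 66).
Lengths: 14 + 11 + 16 = 41.

41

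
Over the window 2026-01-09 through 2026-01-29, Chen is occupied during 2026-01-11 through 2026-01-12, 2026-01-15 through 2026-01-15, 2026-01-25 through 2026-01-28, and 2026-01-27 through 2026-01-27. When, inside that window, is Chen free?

The merged coverage is 2026-01-11 through 2026-01-12, 2026-01-15 through 2026-01-15, 2026-01-25 through 2026-01-28.
Uncovered inside 2026-01-09 through 2026-01-29: 2026-01-09 through 2026-01-10, 2026-01-13 through 2026-01-14, 2026-01-16 through 2026-01-24, 2026-01-29 through 2026-01-29.

2026-01-09 through 2026-01-10, 2026-01-13 through 2026-01-14, 2026-01-16 through 2026-01-24, 2026-01-29 through 2026-01-29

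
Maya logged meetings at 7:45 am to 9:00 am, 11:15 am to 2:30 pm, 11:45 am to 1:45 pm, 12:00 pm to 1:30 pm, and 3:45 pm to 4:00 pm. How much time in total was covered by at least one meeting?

Merged: 7:45 am–9:00 am, 11:15 am–2:30 pm, 3:45 pm–4:00 pm.
Lengths: 1 h 15 min + 3 h 15 min + 15 min = 4 h 45 min.

4 h 45 min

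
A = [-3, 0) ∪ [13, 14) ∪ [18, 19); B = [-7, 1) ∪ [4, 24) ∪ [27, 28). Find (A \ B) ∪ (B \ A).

A \ B = none.
B \ A = [-7, -3), [0, 1), [4, 13), [14, 18), [19, 24), [27, 28).
Union of the two gives the symmetric difference.

[-7, -3) ∪ [0, 1) ∪ [4, 13) ∪ [14, 18) ∪ [19, 24) ∪ [27, 28)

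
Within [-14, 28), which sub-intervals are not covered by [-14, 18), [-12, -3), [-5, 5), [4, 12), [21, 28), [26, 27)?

[18, 21)

Covered (merged): [-14, 18), [21, 28).
Uncovered inside [-14, 28): [18, 21).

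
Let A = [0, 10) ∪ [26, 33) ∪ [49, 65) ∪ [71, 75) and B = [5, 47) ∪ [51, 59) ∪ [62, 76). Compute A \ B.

[0, 10) \ B = [0, 5).
[26, 33): entirely removed.
[49, 65) \ B = [49, 51), [59, 62).
[71, 75): entirely removed.

[0, 5) ∪ [49, 51) ∪ [59, 62)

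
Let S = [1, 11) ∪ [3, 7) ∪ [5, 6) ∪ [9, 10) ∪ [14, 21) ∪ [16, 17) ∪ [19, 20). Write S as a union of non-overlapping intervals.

[1, 11) ∪ [14, 21)

[3, 7) overlaps/touches [1, 11) → extend to [1, 11).
[5, 6) overlaps/touches [1, 11) → extend to [1, 11).
[9, 10) overlaps/touches [1, 11) → extend to [1, 11).
[14, 21) is disjoint → start new block.
[16, 17) overlaps/touches [14, 21) → extend to [14, 21).
[19, 20) overlaps/touches [14, 21) → extend to [14, 21).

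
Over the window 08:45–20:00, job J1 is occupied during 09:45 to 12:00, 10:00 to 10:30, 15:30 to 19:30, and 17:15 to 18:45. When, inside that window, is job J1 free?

08:45-09:45, 12:00-15:30, 19:30-20:00

After merging, the occupied span is 09:45-12:00, 15:30-19:30.
Gaps within 08:45-20:00: 08:45-09:45, 12:00-15:30, 19:30-20:00.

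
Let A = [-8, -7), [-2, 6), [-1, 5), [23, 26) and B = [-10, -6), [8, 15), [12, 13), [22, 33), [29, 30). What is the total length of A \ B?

A, merged: [-8, -7), [-2, 6), [23, 26).
B, merged: [-10, -6), [8, 15), [22, 33).
A \ B = [-2, 6).
Total: 8.

8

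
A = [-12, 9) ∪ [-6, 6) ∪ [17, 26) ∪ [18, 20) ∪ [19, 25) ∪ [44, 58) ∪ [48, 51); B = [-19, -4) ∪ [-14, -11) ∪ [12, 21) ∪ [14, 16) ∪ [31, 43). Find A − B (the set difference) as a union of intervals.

First set merges to [-12, 9), [17, 26), [44, 58).
Second set merges to [-19, -4), [12, 21), [31, 43).
[-12, 9) with B removed leaves [-4, 9).
[17, 26) with B removed leaves [21, 26).
[44, 58) is untouched.

[-4, 9) ∪ [21, 26) ∪ [44, 58)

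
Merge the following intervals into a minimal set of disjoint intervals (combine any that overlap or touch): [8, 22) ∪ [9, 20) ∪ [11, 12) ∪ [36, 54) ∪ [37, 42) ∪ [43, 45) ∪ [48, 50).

[9, 20) overlaps/touches [8, 22) → extend to [8, 22).
[11, 12) overlaps/touches [8, 22) → extend to [8, 22).
[36, 54) is disjoint → start new block.
[37, 42) overlaps/touches [36, 54) → extend to [36, 54).
[43, 45) overlaps/touches [36, 54) → extend to [36, 54).
[48, 50) overlaps/touches [36, 54) → extend to [36, 54).

[8, 22) ∪ [36, 54)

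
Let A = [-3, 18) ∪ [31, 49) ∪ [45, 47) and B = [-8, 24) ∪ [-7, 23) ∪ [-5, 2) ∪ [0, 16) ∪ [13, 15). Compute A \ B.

[31, 49)

First set merges to [-3, 18), [31, 49).
Second set merges to [-8, 24).
[-3, 18) lies entirely inside B → drops out.
[31, 49) is untouched.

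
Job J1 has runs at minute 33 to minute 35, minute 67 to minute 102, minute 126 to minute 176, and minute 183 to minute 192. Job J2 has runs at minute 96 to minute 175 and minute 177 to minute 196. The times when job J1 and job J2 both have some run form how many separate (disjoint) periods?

3

A ∩ B = minute 96 to minute 102, minute 126 to minute 175, minute 183 to minute 192.
That is 3 disjoint pieces.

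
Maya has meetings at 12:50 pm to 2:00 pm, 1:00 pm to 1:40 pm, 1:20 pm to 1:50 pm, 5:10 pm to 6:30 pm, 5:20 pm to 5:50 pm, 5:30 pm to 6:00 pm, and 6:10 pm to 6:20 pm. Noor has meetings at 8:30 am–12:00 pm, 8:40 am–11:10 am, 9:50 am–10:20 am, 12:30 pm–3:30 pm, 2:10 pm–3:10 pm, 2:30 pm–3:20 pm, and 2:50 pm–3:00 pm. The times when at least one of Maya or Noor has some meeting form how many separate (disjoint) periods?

First set merges to 12:50 pm–2:00 pm, 5:10 pm–6:30 pm.
Second set merges to 8:30 am–12:00 pm, 12:30 pm–3:30 pm.
A ∪ B = 8:30 am–12:00 pm, 12:30 pm–3:30 pm, 5:10 pm–6:30 pm.
That is 3 disjoint pieces.

3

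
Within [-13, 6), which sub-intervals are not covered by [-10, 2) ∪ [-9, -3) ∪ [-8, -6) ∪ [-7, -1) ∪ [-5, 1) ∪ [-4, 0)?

[-13, -10) ∪ [2, 6)

The merged coverage is [-10, 2).
Gaps within [-13, 6): [-13, -10), [2, 6).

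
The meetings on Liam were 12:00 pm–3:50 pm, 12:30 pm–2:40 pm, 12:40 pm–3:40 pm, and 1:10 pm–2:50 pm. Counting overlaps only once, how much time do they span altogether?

3 h 50 min

Merged: 12:00 pm-3:50 pm.
Length: 3 h 50 min.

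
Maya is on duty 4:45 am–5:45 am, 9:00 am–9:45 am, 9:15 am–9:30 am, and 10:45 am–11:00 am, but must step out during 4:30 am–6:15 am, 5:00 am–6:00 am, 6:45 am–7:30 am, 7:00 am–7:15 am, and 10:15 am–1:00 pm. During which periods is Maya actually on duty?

9:00 am–9:45 am

Merge the first list: 4:45 am–5:45 am, 9:00 am–9:45 am, 10:45 am–11:00 am.
Merge the second list: 4:30 am–6:15 am, 6:45 am–7:30 am, 10:15 am–1:00 pm.
4:45 am–5:45 am lies entirely inside B → drops out.
9:00 am–9:45 am is untouched.
10:45 am–11:00 am lies entirely inside B → drops out.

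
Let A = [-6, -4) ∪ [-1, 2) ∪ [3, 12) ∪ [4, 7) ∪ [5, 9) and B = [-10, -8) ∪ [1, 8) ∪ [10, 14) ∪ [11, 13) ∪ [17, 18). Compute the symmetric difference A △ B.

[-10, -8) ∪ [-6, -4) ∪ [-1, 1) ∪ [2, 3) ∪ [8, 10) ∪ [12, 14) ∪ [17, 18)

A, merged: [-6, -4), [-1, 2), [3, 12).
B, merged: [-10, -8), [1, 8), [10, 14), [17, 18).
A \ B = [-6, -4), [-1, 1), [8, 10).
B \ A = [-10, -8), [2, 3), [12, 14), [17, 18).
Union of the two gives the symmetric difference.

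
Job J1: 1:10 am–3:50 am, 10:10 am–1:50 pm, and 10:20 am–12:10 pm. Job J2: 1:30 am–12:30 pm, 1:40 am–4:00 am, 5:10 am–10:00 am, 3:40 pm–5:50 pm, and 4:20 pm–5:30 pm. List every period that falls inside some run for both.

1:30 am-3:50 am, 10:10 am-12:30 pm

Merge the first list: 1:10 am-3:50 am, 10:10 am-1:50 pm.
Merge the second list: 1:30 am-12:30 pm, 3:40 pm-5:50 pm.
1:10 am-3:50 am overlaps B on 1:30 am-3:50 am.
10:10 am-1:50 pm overlaps B on 10:10 am-12:30 pm.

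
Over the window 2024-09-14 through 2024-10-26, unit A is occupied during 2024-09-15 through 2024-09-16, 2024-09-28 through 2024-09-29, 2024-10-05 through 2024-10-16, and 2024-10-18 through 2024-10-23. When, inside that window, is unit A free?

After merging, the occupied span is 2024-09-15 through 2024-09-16, 2024-09-28 through 2024-09-29, 2024-10-05 through 2024-10-16, 2024-10-18 through 2024-10-23.
Gaps within 2024-09-14 through 2024-10-26: 2024-09-14 through 2024-09-14, 2024-09-17 through 2024-09-27, 2024-09-30 through 2024-10-04, 2024-10-17 through 2024-10-17, 2024-10-24 through 2024-10-26.

2024-09-14 through 2024-09-14, 2024-09-17 through 2024-09-27, 2024-09-30 through 2024-10-04, 2024-10-17 through 2024-10-17, 2024-10-24 through 2024-10-26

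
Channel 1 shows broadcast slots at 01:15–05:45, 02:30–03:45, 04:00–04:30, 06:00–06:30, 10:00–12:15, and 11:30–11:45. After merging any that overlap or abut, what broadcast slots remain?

02:30–03:45 overlaps/touches 01:15–05:45 → extend to 01:15–05:45.
04:00–04:30 overlaps/touches 01:15–05:45 → extend to 01:15–05:45.
06:00–06:30 is disjoint → start new block.
10:00–12:15 is disjoint → start new block.
11:30–11:45 overlaps/touches 10:00–12:15 → extend to 10:00–12:15.

01:15–05:45, 06:00–06:30, 10:00–12:15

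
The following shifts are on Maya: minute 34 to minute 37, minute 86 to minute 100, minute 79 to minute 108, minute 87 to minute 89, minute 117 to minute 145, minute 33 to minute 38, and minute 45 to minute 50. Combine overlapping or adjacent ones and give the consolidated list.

Sort by start: minute 33 to minute 38, minute 34 to minute 37, minute 45 to minute 50, minute 79 to minute 108, minute 86 to minute 100, minute 87 to minute 89, minute 117 to minute 145.
minute 34 to minute 37 overlaps/touches minute 33 to minute 38 → extend to minute 33 to minute 38.
minute 45 to minute 50 is disjoint → start new block.
minute 79 to minute 108 is disjoint → start new block.
minute 86 to minute 100 overlaps/touches minute 79 to minute 108 → extend to minute 79 to minute 108.
minute 87 to minute 89 overlaps/touches minute 79 to minute 108 → extend to minute 79 to minute 108.
minute 117 to minute 145 is disjoint → start new block.

minute 33 to minute 38, minute 45 to minute 50, minute 79 to minute 108, minute 117 to minute 145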